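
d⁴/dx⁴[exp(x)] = exp(x)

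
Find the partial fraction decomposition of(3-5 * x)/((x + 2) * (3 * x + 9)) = -6/(x + 3) + 13/(3*(x + 2))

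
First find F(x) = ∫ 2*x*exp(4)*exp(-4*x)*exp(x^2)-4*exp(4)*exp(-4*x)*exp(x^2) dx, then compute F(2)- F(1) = 1 - E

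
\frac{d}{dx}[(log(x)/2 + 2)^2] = (log(x) + 4)/(2*x)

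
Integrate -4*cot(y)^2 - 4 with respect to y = 4*cot(y) + C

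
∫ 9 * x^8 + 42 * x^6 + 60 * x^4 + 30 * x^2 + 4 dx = x^9 + 6*x^7 + 12*x^5 + 10*x^3 + 4*x + C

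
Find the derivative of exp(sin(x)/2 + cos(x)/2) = sqrt(2)*exp(sin(x)/2)*exp(cos(x)/2)*cos(x + pi/4)/2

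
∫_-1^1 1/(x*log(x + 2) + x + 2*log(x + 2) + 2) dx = log(1 + log(3))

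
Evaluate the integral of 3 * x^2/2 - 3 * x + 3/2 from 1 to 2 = 1/2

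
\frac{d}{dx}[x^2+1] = 2*x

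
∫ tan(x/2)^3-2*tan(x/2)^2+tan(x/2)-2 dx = (tan(x/2) - 2)^2 + C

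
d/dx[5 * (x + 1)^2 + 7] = 10*x + 10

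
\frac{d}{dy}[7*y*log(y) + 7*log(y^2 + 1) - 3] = (7*y^2*log(y) + 7*y^2 + 14*y + 7*log(y) + 7)/(y^2 + 1)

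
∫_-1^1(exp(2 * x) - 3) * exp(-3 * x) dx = -exp(3) - exp(-1) + exp(-3) + E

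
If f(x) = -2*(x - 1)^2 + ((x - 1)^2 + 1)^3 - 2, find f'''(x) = 120*x^3 - 360*x^2 + 432*x - 192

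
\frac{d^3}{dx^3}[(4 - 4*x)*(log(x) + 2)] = (4*x + 8)/x^3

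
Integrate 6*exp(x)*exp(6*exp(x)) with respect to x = exp(6*exp(x)) + C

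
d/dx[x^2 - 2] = 2*x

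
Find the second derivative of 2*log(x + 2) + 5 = -2/(x^2 + 4*x + 4)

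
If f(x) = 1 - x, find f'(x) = -1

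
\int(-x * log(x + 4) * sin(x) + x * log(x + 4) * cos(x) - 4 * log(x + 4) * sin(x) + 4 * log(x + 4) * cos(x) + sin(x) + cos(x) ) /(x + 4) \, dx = sqrt(2)*log(x + 4)*sin(x + pi/4) + C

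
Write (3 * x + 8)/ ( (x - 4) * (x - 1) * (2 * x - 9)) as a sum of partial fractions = 86/(7*(2*x - 9)) + 11/(21*(x - 1)) - 20/(3*(x - 4))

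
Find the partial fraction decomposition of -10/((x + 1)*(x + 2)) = 10/(x + 2) - 10/(x + 1)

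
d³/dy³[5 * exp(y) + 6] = 5*exp(y)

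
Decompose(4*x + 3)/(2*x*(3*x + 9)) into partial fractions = 1/(2*(x + 3)) + 1/(6*x)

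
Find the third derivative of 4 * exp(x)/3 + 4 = 4*exp(x)/3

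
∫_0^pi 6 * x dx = 3*pi^2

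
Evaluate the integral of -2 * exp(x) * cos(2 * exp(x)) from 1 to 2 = -sin(2*exp(2)) + sin(2*E)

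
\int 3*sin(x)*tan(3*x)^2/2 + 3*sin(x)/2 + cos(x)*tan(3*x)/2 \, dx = sin(x)*tan(3*x)/2 + C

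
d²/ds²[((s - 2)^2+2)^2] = 12*s^2 - 48*s + 56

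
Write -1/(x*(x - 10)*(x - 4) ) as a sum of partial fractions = 1/(24*(x - 4)) - 1/(60*(x - 10)) - 1/(40*x)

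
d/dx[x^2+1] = 2*x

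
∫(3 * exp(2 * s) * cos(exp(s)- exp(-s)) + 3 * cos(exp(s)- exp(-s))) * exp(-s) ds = 3*sin(2*sinh(s)) + C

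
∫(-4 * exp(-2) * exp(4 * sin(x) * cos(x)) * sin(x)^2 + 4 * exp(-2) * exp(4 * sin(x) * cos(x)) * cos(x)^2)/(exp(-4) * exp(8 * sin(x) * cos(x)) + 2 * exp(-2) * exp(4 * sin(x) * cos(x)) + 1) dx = exp(2*sin(2*x))/(exp(2*sin(2*x)) + exp(2)) + C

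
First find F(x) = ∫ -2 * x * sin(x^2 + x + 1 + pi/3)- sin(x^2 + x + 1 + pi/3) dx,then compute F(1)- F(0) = cos(pi/3 + 3) - cos(1 + pi/3)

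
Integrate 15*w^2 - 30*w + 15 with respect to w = 5*w^3 - 15*w^2 + 15*w + C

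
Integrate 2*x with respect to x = x^2 + C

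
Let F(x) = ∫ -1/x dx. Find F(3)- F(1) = -log(6) + log(2)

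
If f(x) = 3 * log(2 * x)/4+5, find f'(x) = 3/(4*x)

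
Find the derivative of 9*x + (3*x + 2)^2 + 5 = 18*x + 21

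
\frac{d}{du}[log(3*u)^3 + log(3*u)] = (3*log(u)^2 + 6*log(3)*log(u) + 1 + 3*log(3)^2)/u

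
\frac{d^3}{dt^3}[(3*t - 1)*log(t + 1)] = (-3*t - 11)/(t^3 + 3*t^2 + 3*t + 1)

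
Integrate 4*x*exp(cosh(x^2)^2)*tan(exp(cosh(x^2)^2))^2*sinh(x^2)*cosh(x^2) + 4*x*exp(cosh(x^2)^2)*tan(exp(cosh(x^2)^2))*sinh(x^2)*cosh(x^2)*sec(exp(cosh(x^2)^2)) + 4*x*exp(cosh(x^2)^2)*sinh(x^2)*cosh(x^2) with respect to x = tan(exp(cosh(x^2)^2)) + sec(exp(cosh(x^2)^2)) + C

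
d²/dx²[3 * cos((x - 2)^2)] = -12*x^2*cos(x^2 - 4*x + 4) + 48*x*cos(x^2 - 4*x + 4) - 6*sin(x^2 - 4*x + 4) - 48*cos(x^2 - 4*x + 4)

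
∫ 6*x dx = 3*x^2 + C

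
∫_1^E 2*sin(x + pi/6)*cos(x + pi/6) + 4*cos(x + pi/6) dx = -(sin(pi/6 + 1) + 2)^2 + (sin(pi/6 + E) + 2)^2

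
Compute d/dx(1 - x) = -1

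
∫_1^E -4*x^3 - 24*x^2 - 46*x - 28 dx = -(2 + E)^4 + (2 + E)^2 + 72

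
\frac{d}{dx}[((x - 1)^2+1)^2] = 4*x^3 - 12*x^2 + 16*x - 8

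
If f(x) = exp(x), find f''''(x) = exp(x)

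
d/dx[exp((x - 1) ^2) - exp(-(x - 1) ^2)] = (2*x*exp(2*x^2 - 4*x + 2) + 2*x - 2*exp(2*x^2 - 4*x + 2) - 2)*exp(-x^2 + 2*x - 1)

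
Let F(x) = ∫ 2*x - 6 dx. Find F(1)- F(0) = -5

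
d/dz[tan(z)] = cos(z)^(-2)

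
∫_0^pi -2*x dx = -pi^2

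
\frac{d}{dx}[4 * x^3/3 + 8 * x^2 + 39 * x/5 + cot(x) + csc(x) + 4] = 4*x^2 + 16*x - cot(x)^2 - cot(x)*csc(x) + 34/5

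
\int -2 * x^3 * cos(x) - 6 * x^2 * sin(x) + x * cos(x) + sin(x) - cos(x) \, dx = (-2*x^3 + x - 1)*sin(x) + C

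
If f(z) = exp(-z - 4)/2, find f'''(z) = -exp(-z - 4)/2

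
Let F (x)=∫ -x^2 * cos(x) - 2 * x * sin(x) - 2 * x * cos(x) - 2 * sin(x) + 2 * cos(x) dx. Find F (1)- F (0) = -sin(1)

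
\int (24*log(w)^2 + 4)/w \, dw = 8*log(w)^3 + 4*log(w) + C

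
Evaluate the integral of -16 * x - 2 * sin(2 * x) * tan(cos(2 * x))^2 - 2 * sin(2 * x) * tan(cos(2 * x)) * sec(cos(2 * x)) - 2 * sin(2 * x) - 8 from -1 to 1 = -16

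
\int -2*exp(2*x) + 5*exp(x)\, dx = (5 - exp(x))*exp(x) + C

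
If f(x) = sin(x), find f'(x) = cos(x)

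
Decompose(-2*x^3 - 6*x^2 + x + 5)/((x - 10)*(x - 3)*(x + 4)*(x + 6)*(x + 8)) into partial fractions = 637/(1584*(x + 8)) - 215/(576*(x + 6)) + 33/(784*(x + 4)) + 100/(4851*(x - 3)) - 2585/(28224*(x - 10))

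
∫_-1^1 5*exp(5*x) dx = -exp(-5) + exp(5)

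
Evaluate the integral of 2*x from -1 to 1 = 0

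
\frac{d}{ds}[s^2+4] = 2*s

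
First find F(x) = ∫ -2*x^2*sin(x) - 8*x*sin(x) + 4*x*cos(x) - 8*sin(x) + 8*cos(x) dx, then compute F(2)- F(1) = 32*cos(2) - 18*cos(1)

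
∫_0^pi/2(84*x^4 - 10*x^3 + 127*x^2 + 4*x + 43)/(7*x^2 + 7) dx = -5*pi^2/28 + log(1 + pi^2/4) + 43*pi/14 + pi^3/2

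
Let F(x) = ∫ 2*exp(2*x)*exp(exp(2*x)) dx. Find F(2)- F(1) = -exp(exp(2)) + exp(exp(4))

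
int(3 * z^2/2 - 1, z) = z^3/2 - z + C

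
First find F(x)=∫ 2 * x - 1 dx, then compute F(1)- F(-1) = -2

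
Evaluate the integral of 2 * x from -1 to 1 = 0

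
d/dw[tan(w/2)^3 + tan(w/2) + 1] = 3*tan(w/2)^4/2 + 2*tan(w/2)^2 + 1/2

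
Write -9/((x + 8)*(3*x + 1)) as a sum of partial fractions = -27/(23*(3*x + 1)) + 9/(23*(x + 8))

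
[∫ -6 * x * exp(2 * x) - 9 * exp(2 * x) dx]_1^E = (-3*E - 3)*exp(2*E) + 6*exp(2)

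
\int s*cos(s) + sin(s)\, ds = s*sin(s) + C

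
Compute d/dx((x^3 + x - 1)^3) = 9*x^8 + 21*x^6 - 18*x^5 + 15*x^4 - 24*x^3 + 12*x^2 - 6*x + 3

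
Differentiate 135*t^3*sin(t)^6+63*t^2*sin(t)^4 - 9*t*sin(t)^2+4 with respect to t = 810*t^3*sin(t)^5*cos(t) + 405*t^2*sin(t)^6 + 252*t^2*sin(t)^3*cos(t) + 126*t*sin(t)^4 - 9*t*sin(2*t) - 9*sin(t)^2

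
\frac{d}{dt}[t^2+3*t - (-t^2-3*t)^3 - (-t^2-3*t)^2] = 6*t^5 + 45*t^4 + 104*t^3 + 63*t^2 - 16*t + 3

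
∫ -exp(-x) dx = exp(-x) + C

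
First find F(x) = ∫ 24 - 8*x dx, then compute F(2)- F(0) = 32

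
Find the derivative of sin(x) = cos(x)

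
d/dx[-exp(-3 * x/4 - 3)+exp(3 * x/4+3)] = (3*exp(3*x/2 + 6) + 3)*exp(-3*x/4 - 3)/4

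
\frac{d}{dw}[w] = 1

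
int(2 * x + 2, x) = x^2 + 2*x + C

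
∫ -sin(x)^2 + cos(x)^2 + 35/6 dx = 35*x/6 + sin(2*x)/2 + C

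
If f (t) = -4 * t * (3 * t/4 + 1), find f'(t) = -6*t - 4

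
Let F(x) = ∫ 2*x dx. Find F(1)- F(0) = 1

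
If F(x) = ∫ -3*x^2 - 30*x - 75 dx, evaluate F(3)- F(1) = -296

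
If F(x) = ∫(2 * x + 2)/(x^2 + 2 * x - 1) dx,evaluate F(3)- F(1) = -log(2) + log(14)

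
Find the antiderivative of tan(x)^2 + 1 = tan(x) + C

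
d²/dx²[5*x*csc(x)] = 5*(-x + 2*x/sin(x)^2 - 2*cos(x)/sin(x))/sin(x)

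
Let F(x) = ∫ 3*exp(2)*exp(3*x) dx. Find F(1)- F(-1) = -exp(-1) + exp(5)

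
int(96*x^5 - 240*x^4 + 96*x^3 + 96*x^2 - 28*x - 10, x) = 16*x^6 - 48*x^5 + 24*x^4 + 32*x^3 - 14*x^2 - 10*x + C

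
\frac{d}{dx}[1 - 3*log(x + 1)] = -3/(x + 1)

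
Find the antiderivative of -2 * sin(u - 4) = 2*cos(u - 4) + C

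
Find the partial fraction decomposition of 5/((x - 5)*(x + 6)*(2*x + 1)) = -20/(121*(2*x + 1)) + 5/(121*(x + 6)) + 5/(121*(x - 5))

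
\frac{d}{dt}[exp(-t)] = -exp(-t)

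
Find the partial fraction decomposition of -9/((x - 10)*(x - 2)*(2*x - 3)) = -36/(17*(2*x - 3)) + 9/(8*(x - 2)) - 9/(136*(x - 10))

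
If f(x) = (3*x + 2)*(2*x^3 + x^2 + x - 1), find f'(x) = 24*x^3 + 21*x^2 + 10*x - 1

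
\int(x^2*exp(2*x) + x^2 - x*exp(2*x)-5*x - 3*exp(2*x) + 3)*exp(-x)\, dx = 2*x*(x - 3)*sinh(x) + C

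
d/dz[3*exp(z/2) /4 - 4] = 3*exp(z/2)/8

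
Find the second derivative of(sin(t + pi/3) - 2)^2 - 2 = -sqrt(3)*sin(2*t) + 4*sin(t + pi/3) - cos(2*t)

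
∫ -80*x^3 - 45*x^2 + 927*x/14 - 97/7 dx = -20*x^4 - 15*x^3 + 927*x^2/28 - 97*x/7 + C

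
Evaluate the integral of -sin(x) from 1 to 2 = -cos(1) + cos(2)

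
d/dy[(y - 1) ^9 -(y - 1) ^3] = 9*y^8 - 72*y^7 + 252*y^6 - 504*y^5 + 630*y^4 - 504*y^3 + 249*y^2 - 66*y + 6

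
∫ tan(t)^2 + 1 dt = tan(t) + C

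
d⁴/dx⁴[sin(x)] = sin(x)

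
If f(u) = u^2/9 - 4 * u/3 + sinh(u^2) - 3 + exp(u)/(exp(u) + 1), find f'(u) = (18*u*exp(2*u)*cosh(u^2) + 2*u*exp(2*u) + 36*u*exp(u)*cosh(u^2) + 4*u*exp(u) + 18*u*cosh(u^2) + 2*u - 12*exp(2*u) - 15*exp(u) - 12)/(9*exp(2*u) + 18*exp(u) + 9)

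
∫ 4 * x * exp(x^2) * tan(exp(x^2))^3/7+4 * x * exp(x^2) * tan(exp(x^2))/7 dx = tan(exp(x^2))^2/7 + C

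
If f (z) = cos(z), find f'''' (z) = cos(z)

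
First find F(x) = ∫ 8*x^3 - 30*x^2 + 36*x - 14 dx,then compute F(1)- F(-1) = -48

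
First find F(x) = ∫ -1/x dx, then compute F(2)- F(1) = -log(2)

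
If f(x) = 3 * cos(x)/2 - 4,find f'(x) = -3*sin(x)/2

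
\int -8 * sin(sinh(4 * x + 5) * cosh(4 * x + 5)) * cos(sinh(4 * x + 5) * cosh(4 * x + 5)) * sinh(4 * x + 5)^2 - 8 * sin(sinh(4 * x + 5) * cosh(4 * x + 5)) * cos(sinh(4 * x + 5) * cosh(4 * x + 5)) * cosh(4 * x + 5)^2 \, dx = cos(sinh(8*x + 10)/2)^2 + C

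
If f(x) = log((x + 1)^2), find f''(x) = -2/(x^2 + 2*x + 1)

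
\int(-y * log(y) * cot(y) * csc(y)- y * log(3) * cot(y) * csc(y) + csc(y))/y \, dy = log(3*y)*csc(y) + C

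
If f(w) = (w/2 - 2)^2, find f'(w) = w/2 - 2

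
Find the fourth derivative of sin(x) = sin(x)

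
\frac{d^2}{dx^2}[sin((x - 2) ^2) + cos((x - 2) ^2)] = -4*sqrt(2)*x^2*sin(x^2 - 4*x + pi/4 + 4) + 16*sqrt(2)*x*sin(x^2 - 4*x + pi/4 + 4) - 18*sin(x^2 - 4*x + 4) - 14*cos(x^2 - 4*x + 4)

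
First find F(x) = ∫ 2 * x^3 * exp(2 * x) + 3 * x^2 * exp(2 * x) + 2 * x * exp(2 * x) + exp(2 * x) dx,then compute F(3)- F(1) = -2*exp(2) + 30*exp(6)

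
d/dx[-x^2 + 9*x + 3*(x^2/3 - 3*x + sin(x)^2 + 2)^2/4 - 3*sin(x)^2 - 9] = x^3/3 + x^2*sin(2*x)/2 - 9*x^2/2 + x*sin(x)^2 - 9*x*sin(2*x)/2 + 27*x/2 + 3*sin(x)^3*cos(x) - 9*sin(x)^2/2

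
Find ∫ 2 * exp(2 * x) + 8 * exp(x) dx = (exp(x) + 4)^2 + C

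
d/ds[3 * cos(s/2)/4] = -3*sin(s/2)/8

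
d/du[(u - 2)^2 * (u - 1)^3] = 5*u^4 - 28*u^3 + 57*u^2 - 50*u + 16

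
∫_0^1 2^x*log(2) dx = 1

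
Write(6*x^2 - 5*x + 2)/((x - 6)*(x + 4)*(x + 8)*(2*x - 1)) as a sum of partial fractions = -8/(1683*(2*x - 1)) - 213/(476*(x + 8)) + 59/(180*(x + 4)) + 47/(385*(x - 6))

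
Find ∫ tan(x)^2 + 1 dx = tan(x) + C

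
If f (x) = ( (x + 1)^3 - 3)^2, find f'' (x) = 30*x^4 + 120*x^3 + 180*x^2 + 84*x - 6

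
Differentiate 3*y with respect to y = 3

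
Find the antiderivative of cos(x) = sin(x) + C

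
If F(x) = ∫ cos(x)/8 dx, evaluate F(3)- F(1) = -sin(1)/8 + sin(3)/8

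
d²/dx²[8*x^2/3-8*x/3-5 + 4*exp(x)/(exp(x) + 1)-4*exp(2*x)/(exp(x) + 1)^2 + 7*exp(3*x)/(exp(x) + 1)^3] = (16*exp(5*x) + 29*exp(4*x) + 313*exp(3*x) + 124*exp(2*x) + 92*exp(x) + 16)/(3*exp(5*x) + 15*exp(4*x) + 30*exp(3*x) + 30*exp(2*x) + 15*exp(x) + 3)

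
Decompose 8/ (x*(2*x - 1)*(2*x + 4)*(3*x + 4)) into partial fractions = 27/(22*(3*x + 4)) + 32/(55*(2*x - 1)) - 1/(5*(x + 2)) - 1/(2*x)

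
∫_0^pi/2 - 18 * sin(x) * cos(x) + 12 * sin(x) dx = 3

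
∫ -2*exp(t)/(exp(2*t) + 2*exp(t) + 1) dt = (-9*exp(t) - 7)/(exp(t) + 1) + C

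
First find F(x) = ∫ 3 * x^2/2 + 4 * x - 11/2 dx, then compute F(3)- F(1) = 18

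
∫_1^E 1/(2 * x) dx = 1/2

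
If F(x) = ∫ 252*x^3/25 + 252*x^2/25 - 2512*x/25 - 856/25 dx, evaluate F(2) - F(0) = -5056/25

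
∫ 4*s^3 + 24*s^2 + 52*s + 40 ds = s^4 + 8*s^3 + 26*s^2 + 40*s + C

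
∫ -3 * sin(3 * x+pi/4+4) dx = cos(3*x + pi/4 + 4) + C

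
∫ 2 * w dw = w^2 + C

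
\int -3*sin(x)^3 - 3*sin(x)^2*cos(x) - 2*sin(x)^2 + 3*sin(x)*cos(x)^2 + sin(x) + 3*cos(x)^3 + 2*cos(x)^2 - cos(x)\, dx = (sqrt(2)*sin(2*x) + 2*sin(x + pi/4))*sin(x + pi/4) + C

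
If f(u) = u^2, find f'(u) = 2*u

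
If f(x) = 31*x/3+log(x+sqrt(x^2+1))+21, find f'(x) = (31*x^2 + 31*x*sqrt(x^2 + 1) + 3*x + 3*sqrt(x^2 + 1) + 31)/(3*x^2 + 3*x*sqrt(x^2 + 1) + 3)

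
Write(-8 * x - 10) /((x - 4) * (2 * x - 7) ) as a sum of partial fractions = 76/(2*x - 7) - 42/(x - 4)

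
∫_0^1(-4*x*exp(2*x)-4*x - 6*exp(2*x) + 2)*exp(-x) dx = -6*E + 6*exp(-1)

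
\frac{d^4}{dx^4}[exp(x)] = exp(x)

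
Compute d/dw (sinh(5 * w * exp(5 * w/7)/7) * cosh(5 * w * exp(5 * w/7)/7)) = 5*(5*w + 7)*exp(5*w/7)*cosh(10*w*exp(5*w/7)/7)/49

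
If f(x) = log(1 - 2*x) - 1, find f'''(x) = 16/(8*x^3 - 12*x^2 + 6*x - 1)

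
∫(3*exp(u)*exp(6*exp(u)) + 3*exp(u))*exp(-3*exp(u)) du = 2*sinh(3*exp(u)) + C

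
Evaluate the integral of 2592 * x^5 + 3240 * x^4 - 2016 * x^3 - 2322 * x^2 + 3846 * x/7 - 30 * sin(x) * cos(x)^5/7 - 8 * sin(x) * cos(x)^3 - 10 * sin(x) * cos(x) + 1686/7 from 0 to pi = 6*pi/7 + 12*pi^2/7 + 75 + 7*(-5 + 3*pi + 6*pi^2)^2 + 2*(-5 + 3*pi + 6*pi^2)^3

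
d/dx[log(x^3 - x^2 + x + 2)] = (3*x^2 - 2*x + 1)/(x^3 - x^2 + x + 2)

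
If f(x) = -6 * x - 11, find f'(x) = -6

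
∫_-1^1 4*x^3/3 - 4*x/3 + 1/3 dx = 2/3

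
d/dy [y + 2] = 1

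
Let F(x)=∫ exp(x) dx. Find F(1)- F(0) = -1 + E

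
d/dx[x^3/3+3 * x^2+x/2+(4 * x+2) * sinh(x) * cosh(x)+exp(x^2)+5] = x^2 + 2*x*exp(x^2) + 4*x*cosh(2*x) + 6*x + 2*sinh(2*x) + 2*cosh(2*x) + 1/2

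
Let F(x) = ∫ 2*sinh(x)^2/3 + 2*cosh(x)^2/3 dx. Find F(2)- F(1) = -sinh(2)/3 + sinh(4)/3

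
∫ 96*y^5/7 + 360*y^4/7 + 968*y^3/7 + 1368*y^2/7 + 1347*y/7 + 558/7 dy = 16*y^6/7 + 72*y^5/7 + 242*y^4/7 + 456*y^3/7 + 1347*y^2/14 + 558*y/7 + C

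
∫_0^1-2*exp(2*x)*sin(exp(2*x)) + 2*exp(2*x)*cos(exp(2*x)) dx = -sin(1) - cos(1) + cos(exp(2)) + sin(exp(2))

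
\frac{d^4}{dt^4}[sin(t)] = sin(t)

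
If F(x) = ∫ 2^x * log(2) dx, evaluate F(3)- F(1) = 6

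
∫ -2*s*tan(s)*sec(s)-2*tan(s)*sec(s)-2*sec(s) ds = (-2*s - 2)*sec(s) + C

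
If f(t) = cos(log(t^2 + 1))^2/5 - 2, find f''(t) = 2*(t^2*sin(2*log(t^2 + 1)) - 4*t^2*cos(2*log(t^2 + 1)) - sin(2*log(t^2 + 1)))/(5*t^4 + 10*t^2 + 5)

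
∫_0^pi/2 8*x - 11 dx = (-3 + pi/2)*(1 + 2*pi) + 3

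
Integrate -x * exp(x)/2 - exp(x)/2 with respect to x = -x*exp(x)/2 + C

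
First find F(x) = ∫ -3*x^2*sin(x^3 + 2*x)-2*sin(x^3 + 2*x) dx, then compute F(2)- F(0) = -1 + cos(12)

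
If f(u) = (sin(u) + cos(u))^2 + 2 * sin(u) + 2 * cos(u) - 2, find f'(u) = 2*cos(2*u) + 2*sqrt(2)*cos(u + pi/4)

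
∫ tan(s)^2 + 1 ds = tan(s) + C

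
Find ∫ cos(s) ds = sin(s) + C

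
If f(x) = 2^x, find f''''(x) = 2^x*log(2)^4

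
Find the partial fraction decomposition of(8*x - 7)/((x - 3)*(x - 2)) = -9/(x - 2) + 17/(x - 3)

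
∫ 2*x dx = x^2 + C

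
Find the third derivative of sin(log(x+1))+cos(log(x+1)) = 2*(sin(log(x + 1)) + 2*cos(log(x + 1)))/(x^3 + 3*x^2 + 3*x + 1)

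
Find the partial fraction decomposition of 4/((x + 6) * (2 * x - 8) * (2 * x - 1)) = -8/(91*(2*x - 1)) + 1/(65*(x + 6)) + 1/(35*(x - 4))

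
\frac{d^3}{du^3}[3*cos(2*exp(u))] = 6*(4*exp(2*u)*sin(2*exp(u)) - 6*exp(u)*cos(2*exp(u)) - sin(2*exp(u)))*exp(u)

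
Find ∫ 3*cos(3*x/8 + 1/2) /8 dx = sin((3*x + 4)/8) + C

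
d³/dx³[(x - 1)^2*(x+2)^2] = 24*x + 12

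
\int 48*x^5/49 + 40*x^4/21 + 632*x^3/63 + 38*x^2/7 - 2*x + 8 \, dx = 8*x^6/49 + 8*x^5/21 + 158*x^4/63 + 38*x^3/21 - x^2 + 8*x + C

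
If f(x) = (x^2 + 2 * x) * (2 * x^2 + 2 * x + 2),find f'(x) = 8*x^3 + 18*x^2 + 12*x + 4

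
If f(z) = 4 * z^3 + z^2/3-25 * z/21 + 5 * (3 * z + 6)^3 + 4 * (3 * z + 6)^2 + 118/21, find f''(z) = 834*z + 5078/3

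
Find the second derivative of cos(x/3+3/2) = -cos(x/3 + 3/2)/9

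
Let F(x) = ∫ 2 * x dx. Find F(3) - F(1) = 8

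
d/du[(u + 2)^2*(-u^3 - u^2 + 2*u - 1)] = -5*u^4 - 20*u^3 - 18*u^2 + 6*u + 4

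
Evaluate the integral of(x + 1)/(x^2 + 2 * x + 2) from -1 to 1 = log(5)/2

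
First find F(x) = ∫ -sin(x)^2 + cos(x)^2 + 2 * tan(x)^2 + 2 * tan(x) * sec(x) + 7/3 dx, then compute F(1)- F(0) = -5/3 + sin(2)/2 + 2*tan(1) + 2*sec(1)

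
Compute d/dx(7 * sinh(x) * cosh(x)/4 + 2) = 7*cosh(2*x)/4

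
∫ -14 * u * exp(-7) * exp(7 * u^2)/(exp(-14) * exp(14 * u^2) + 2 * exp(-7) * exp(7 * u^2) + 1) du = 1/(exp(7*u^2 - 7) + 1) + C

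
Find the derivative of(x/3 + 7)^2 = 2*x/9 + 14/3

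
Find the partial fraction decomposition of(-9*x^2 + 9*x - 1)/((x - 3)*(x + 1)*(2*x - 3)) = 31/(15*(2*x - 3)) - 19/(20*(x + 1)) - 55/(12*(x - 3))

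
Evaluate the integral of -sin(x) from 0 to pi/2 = -1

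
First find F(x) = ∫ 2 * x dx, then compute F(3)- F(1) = 8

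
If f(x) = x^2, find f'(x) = 2*x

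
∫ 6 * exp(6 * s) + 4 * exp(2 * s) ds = (exp(4*s) + 2)*exp(2*s) + C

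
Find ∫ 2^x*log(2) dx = 2^x + C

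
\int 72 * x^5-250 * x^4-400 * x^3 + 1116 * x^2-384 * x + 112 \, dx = 12*x^6 - 50*x^5 - 100*x^4 + 372*x^3 - 192*x^2 + 112*x + C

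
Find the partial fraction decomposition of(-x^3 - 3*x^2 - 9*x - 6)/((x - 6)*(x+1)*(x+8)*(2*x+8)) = -193/(392*(x + 8)) + 23/(120*(x + 4)) - 1/(294*(x + 1)) - 48/(245*(x - 6))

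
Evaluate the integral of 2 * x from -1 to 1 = 0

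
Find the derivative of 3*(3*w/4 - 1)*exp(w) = 9*w*exp(w)/4 - 3*exp(w)/4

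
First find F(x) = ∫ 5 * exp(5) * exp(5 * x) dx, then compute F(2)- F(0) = -exp(5) + exp(15)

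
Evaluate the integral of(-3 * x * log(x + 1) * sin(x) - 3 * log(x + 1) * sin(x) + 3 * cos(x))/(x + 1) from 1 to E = 3*log(1 + E)*cos(E) - 3*log(2)*cos(1)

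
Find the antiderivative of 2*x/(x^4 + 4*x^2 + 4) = (2*x^2 + 3)/(x^2 + 2) + C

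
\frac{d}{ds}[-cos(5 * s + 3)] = 5*sin(5*s + 3)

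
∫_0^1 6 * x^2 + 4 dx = 6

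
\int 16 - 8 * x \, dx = -4*x^2 + 16*x + C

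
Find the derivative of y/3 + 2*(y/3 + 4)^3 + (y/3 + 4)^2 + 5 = 2*y^2/9 + 50*y/9 + 35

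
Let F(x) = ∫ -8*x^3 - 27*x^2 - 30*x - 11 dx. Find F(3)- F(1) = -536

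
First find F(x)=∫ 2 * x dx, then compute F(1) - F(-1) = 0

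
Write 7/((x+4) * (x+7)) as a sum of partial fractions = -7/(3*(x + 7)) + 7/(3*(x + 4))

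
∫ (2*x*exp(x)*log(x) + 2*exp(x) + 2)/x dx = 2*(exp(x) + 1)*log(x) + C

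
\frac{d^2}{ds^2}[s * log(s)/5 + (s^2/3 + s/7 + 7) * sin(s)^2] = (70*s^3*cos(2*s) + 140*s^2*sin(2*s) + 30*s^2*cos(2*s) + 30*s*sin(2*s) + 1435*s*cos(2*s) + 35*s + 21)/(105*s)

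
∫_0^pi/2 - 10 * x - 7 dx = -5*pi^2/4 - 7*pi/2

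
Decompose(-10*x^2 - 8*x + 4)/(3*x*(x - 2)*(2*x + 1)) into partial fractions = 22/(15*(2*x + 1)) - 26/(15*(x - 2)) - 2/(3*x)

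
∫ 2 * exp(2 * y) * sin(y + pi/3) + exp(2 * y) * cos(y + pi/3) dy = exp(2*y)*sin(y + pi/3) + C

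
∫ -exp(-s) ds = exp(-s) + C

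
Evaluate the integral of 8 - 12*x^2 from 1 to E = -4*exp(3) - 4 + 8*E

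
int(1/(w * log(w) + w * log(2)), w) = log(log(2*w)) + C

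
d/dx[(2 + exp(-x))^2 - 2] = (-4*exp(x) - 2)*exp(-2*x)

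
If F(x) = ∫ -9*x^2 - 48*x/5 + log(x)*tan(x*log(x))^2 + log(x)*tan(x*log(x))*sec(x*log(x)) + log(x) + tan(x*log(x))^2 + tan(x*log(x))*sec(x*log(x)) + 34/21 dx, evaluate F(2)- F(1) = -3757/105 + tan(2*log(2)) + sec(2*log(2))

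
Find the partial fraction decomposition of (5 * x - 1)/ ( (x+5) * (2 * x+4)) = 13/(3*(x + 5)) - 11/(6*(x + 2))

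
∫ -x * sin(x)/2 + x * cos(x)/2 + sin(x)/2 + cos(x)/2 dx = sqrt(2)*x*sin(x + pi/4)/2 + C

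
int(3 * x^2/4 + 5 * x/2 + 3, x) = x^3/4 + 5*x^2/4 + 3*x + C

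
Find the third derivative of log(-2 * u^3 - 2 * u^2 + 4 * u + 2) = (6*u^6 + 12*u^5 + 24*u^4 + 34*u^3 + 54*u^2 + 24*u - 22)/(u^9 + 3*u^8 - 3*u^7 - 14*u^6 + 21*u^4 + 7*u^3 - 9*u^2 - 6*u - 1)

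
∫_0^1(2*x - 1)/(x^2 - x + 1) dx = 0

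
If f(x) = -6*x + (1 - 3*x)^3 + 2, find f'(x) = -81*x^2 + 54*x - 15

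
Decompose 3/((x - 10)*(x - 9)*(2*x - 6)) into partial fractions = 1/(28*(x - 3)) - 1/(4*(x - 9)) + 3/(14*(x - 10))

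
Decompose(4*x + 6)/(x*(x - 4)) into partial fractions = 11/(2*(x - 4)) - 3/(2*x)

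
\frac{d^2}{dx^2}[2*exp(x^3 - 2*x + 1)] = 18*x^4*exp(x^3 - 2*x + 1) - 24*x^2*exp(x^3 - 2*x + 1) + 12*x*exp(x^3 - 2*x + 1) + 8*exp(x^3 - 2*x + 1)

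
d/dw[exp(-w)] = -exp(-w)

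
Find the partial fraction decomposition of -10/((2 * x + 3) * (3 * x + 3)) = 20/(3*(2*x + 3)) - 10/(3*(x + 1))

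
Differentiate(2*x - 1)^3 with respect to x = 24*x^2 - 24*x + 6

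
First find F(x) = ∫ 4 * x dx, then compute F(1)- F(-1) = 0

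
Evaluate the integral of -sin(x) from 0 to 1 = -1 + cos(1)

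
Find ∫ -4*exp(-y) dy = 4*exp(-y) + C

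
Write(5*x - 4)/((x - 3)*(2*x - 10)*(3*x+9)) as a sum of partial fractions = -19/(288*(x + 3)) - 11/(72*(x - 3)) + 7/(32*(x - 5))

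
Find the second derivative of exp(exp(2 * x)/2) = 2*exp(2*x + exp(2*x)/2) + exp(4*x + exp(2*x)/2)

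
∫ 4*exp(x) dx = 4*exp(x) + C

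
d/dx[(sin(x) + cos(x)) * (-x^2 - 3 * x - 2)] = x^2*sin(x) - x^2*cos(x) + x*sin(x) - 5*x*cos(x) - sin(x) - 5*cos(x)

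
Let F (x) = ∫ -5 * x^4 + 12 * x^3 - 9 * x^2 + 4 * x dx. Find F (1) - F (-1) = -8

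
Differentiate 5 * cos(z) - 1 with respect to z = -5*sin(z)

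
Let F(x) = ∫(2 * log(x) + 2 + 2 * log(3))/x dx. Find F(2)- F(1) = -(1 + log(3))^2 + (1 + log(6))^2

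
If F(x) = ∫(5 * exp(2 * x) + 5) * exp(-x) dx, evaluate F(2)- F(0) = -5*exp(-2) + 5*exp(2)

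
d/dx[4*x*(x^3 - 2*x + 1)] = 16*x^3 - 16*x + 4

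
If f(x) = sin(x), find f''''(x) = sin(x)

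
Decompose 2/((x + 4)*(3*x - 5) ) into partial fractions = 6/(17*(3*x - 5)) - 2/(17*(x + 4))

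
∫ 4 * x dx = 2*x^2 + C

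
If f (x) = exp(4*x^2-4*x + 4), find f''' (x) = 512*x^3*exp(4*x^2 - 4*x + 4) - 768*x^2*exp(4*x^2 - 4*x + 4) + 576*x*exp(4*x^2 - 4*x + 4) - 160*exp(4*x^2 - 4*x + 4)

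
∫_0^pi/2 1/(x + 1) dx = -log(4) + log(4 + 2*pi)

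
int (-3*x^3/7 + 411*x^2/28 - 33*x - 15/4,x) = -3*x^4/28 + 137*x^3/28 - 33*x^2/2 - 15*x/4 + C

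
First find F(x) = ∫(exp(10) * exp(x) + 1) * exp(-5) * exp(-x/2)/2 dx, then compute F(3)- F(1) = -exp(11/2) - exp(-13/2) + exp(-11/2) + exp(13/2)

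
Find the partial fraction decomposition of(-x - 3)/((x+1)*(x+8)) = -5/(7*(x + 8)) - 2/(7*(x + 1))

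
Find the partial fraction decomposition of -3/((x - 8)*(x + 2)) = 3/(10*(x + 2)) - 3/(10*(x - 8))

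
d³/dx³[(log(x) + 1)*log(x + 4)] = (2*x^3*log(x) + 2*x^3*log(x + 4) - 4*x^3 + 24*x^2*log(x + 4) - 36*x^2 + 96*x*log(x + 4) - 48*x + 128*log(x + 4))/(x^6 + 12*x^5 + 48*x^4 + 64*x^3)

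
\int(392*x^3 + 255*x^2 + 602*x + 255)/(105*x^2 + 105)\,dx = 28*x^2/15 + 17*x/7 + log(x^2 + 1) + C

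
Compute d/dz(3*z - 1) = 3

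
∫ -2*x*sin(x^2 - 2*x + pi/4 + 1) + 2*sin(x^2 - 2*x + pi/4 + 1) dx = cos((x - 1)^2 + pi/4) + C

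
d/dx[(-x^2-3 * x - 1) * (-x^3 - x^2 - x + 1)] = 5*x^4 + 16*x^3 + 15*x^2 + 6*x - 2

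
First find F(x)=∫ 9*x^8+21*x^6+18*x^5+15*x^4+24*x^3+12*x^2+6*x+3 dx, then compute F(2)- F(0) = 1330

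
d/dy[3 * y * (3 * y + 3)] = 18*y + 9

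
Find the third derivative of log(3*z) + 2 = 2/z^3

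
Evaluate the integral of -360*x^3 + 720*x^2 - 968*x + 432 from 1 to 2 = -690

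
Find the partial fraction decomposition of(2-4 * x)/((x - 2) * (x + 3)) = -14/(5*(x + 3)) - 6/(5*(x - 2))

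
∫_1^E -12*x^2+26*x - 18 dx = (1 + (-1 + E)^2)*(5 - 4*E) - 1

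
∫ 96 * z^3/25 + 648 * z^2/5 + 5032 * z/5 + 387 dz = 24*z^4/25 + 216*z^3/5 + 2516*z^2/5 + 387*z + C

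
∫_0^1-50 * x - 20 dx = -45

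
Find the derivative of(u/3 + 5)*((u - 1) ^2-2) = u^2 + 26*u/3 - 31/3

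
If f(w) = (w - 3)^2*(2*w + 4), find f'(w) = 6*w^2 - 16*w - 6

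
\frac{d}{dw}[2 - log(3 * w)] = -1/w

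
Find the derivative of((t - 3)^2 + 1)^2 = 4*t^3 - 36*t^2 + 112*t - 120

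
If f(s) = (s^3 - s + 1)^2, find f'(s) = 6*s^5 - 8*s^3 + 6*s^2 + 2*s - 2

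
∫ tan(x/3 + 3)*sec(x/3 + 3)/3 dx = sec(x/3 + 3) + C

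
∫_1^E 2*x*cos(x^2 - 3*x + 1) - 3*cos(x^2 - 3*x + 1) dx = sin(-3*E + 1 + exp(2)) + sin(1)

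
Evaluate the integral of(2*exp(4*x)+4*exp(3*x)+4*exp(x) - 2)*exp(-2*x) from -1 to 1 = -(-E + exp(-1) + 2)^2 + (-exp(-1) + 2 + E)^2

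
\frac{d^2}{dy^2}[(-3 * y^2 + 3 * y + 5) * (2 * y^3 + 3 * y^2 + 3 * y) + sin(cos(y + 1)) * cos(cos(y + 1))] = -120*y^3 - 36*y^2 + 60*y - 4*sin(y + 1)^2*sin(cos(y + 1))*cos(cos(y + 1)) + sin(cos(y + 1))^2*cos(y + 1) - cos(y + 1)*cos(cos(y + 1))^2 + 48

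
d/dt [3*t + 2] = 3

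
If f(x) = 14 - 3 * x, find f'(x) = -3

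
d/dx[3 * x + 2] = 3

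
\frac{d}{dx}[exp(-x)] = -exp(-x)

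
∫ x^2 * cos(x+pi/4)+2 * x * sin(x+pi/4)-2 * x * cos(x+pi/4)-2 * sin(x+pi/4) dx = ((x - 1)^2 - 1)*sin(x + pi/4) + C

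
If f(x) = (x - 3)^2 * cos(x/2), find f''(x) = -x^2*cos(x/2)/4 - 2*x*sin(x/2) + 3*x*cos(x/2)/2 + 6*sin(x/2) - cos(x/2)/4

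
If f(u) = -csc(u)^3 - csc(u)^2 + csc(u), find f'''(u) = (1 - 8/sin(u) - 33/sin(u)^2 + 24/sin(u)^3 + 60/sin(u)^4)*cos(u)/sin(u)^2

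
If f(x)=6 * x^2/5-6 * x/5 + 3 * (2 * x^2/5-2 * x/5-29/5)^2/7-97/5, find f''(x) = 144*x^2/175 - 144*x/175 - 36/25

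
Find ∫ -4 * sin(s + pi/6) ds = 4*cos(s + pi/6) + C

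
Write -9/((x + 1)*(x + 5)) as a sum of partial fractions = 9/(4*(x + 5)) - 9/(4*(x + 1))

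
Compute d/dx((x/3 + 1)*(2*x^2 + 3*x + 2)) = 2*x^2 + 6*x + 11/3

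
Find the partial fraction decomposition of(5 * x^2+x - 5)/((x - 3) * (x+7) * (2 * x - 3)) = -31/(51*(2*x - 3)) + 233/(170*(x + 7)) + 43/(30*(x - 3))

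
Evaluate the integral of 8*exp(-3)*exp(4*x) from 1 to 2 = -2*E + 2*exp(5)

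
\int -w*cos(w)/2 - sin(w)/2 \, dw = -w*sin(w)/2 + C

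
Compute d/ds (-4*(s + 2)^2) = -8*s - 16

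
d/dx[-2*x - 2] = -2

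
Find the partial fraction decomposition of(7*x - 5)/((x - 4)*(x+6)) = 47/(10*(x + 6)) + 23/(10*(x - 4))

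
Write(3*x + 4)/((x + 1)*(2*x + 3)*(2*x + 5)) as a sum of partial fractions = -7/(6*(2*x + 5)) + 1/(2*(2*x + 3)) + 1/(3*(x + 1))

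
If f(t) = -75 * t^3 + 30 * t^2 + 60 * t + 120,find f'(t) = -225*t^2 + 60*t + 60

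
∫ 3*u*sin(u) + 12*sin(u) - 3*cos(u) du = (-3*u - 12)*cos(u) + C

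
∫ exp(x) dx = exp(x) + C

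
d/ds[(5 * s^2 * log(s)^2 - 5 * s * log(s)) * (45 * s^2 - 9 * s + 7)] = 900*s^3*log(s)^2 + 450*s^3*log(s) - 135*s^2*log(s)^2 - 765*s^2*log(s) - 225*s^2 + 70*s*log(s)^2 + 160*s*log(s) + 45*s - 35*log(s) - 35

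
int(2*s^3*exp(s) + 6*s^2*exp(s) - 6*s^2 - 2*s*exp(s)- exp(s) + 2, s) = (exp(s) - 1)*(2*s^3 - 2*s + 1) + C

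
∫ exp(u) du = exp(u) + C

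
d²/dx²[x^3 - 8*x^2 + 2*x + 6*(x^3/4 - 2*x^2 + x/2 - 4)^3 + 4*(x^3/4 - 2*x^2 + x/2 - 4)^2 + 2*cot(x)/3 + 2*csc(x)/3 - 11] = 27*x^7/4 - 126*x^6 + 6237*x^5/8 - 3675*x^4/2 + 4205*x^3/2 - 3576*x^2 + 2421*x/2 - 1074 - 2/(3*sin(x)) + 4*cos(x)/(3*sin(x)^3) + 4/(3*sin(x)^3)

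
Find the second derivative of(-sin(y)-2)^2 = -4*sin(y) + 2*cos(2*y)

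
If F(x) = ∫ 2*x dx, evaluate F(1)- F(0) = 1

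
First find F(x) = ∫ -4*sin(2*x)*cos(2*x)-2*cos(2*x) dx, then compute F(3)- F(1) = -sin(6)^2 - sin(6) + sin(2)^2 + sin(2)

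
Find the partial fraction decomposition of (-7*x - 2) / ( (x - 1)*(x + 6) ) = -40/(7*(x + 6)) - 9/(7*(x - 1))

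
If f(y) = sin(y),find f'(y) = cos(y)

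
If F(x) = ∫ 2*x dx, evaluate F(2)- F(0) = 4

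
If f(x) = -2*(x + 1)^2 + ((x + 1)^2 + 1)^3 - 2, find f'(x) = 6*x^5 + 30*x^4 + 72*x^3 + 96*x^2 + 68*x + 20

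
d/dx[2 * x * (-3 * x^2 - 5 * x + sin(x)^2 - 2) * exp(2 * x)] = -(12*x^3 + 38*x^2 + 2*sqrt(2)*x*cos(2*x + pi/4) + 26*x + cos(2*x) + 3)*exp(2*x)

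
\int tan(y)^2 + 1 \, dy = tan(y) + C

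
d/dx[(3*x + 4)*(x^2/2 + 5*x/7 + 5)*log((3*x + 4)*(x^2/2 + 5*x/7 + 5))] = 9*x^2*log(3*x^3/2 + 29*x^2/7 + 125*x/7 + 20)/2 + 9*x^2/2 + 58*x*log(3*x^3/2 + 29*x^2/7 + 125*x/7 + 20)/7 + 58*x/7 + 125*log(3*x^3/2 + 29*x^2/7 + 125*x/7 + 20)/7 + 125/7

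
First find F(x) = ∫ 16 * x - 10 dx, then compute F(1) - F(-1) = -20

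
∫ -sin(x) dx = cos(x) + C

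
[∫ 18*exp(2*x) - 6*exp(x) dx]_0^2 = -4 + (-1 + 3*exp(2))^2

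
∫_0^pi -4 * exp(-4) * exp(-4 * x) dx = -exp(-4) + exp(-4*pi - 4)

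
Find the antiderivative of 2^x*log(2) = 2^x + C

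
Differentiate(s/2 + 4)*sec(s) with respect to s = s*tan(s)*sec(s)/2 + 4*tan(s)*sec(s) + sec(s)/2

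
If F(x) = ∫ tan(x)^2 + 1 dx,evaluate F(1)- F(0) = tan(1)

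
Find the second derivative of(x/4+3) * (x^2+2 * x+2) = 3*x/2 + 7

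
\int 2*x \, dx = x^2 + C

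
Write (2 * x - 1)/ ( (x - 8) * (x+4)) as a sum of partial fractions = 3/(4*(x + 4)) + 5/(4*(x - 8))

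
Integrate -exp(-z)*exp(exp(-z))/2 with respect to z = exp(exp(-z))/2 + C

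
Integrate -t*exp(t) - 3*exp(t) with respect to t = (-t - 2)*exp(t) + C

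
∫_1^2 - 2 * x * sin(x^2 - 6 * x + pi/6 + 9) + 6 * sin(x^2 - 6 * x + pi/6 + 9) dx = cos(pi/6 + 1) - cos(pi/6 + 4)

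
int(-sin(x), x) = cos(x) + C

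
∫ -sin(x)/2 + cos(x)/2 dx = sqrt(2)*sin(x + pi/4)/2 + C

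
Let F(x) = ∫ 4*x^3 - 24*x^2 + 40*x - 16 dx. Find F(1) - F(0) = -3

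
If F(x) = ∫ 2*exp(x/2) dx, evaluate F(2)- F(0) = -4 + 4*E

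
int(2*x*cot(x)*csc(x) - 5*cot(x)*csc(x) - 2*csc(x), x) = (5 - 2*x)*csc(x) + C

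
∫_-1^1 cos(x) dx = 2*sin(1)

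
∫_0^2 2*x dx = 4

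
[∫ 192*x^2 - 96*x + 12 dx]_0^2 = 344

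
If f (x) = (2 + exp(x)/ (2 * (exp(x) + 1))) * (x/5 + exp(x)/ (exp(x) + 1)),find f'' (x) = (-x*exp(3*x) + x*exp(x) - 28*exp(3*x) + 24*exp(2*x) + 22*exp(x))/(10*exp(4*x) + 40*exp(3*x) + 60*exp(2*x) + 40*exp(x) + 10)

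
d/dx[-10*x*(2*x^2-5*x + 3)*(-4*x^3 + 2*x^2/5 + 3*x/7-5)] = 480*x^5 - 1040*x^4 + 3680*x^3/7 + 2298*x^2/7 - 3680*x/7 + 150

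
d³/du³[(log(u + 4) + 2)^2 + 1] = (4*log(u + 4) + 2)/(u^3 + 12*u^2 + 48*u + 64)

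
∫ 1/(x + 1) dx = log(8*x + 8) + C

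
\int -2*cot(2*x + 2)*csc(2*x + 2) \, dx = csc(2*x + 2) + C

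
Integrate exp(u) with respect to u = exp(u) + C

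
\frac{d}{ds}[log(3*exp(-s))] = -1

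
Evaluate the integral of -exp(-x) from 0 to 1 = -1 + exp(-1)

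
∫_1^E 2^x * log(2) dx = -2 + 2^E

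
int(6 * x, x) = 3*x^2 + C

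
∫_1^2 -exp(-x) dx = -exp(-1) + exp(-2)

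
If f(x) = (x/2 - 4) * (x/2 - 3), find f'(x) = x/2 - 7/2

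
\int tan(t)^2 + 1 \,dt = tan(t) + C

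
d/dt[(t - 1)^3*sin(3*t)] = 3*(t - 1)^2*(t*cos(3*t) - sqrt(2)*cos(3*t + pi/4))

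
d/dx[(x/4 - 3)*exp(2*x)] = x*exp(2*x)/2 - 23*exp(2*x)/4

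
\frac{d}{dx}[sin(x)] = cos(x)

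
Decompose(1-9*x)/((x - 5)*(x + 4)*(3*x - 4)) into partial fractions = 9/(16*(3*x - 4)) + 37/(144*(x + 4)) - 4/(9*(x - 5))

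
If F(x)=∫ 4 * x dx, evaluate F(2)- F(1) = 6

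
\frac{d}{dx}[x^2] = 2*x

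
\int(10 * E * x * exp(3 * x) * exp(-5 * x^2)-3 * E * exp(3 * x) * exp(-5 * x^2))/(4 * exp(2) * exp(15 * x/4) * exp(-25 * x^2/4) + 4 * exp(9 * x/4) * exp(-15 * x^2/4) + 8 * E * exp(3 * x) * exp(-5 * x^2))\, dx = exp(5*x^2/4 - 3*x/4 - 1)/(exp(5*x^2/4 - 3*x/4 - 1) + 1) + C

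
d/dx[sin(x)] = cos(x)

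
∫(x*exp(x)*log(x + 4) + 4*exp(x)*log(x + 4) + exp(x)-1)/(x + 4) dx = (exp(x) - 1)*log(x + 4) + C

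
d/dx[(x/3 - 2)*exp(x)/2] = x*exp(x)/6 - 5*exp(x)/6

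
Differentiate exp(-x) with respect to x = -exp(-x)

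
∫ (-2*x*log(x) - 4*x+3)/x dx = -(2*x - 3)*(log(x) + 1) + C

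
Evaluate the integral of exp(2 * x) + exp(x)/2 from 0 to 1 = -1 + E/2 + exp(2)/2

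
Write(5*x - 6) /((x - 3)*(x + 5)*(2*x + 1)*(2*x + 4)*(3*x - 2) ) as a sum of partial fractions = 27/(1666*(3*x - 2)) - 68/(1323*(2*x + 1)) - 31/(7344*(x + 5)) + 1/(45*(x + 2)) + 9/(3920*(x - 3))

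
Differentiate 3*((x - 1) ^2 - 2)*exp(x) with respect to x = 3*x^2*exp(x) - 9*exp(x)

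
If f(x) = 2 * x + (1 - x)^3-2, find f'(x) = -3*x^2 + 6*x - 1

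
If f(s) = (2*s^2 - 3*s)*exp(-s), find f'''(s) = (-2*s^2 + 15*s - 21)*exp(-s)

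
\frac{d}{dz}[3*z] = 3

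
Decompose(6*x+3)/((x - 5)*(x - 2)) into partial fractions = -5/(x - 2) + 11/(x - 5)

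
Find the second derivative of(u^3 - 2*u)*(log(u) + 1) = (6*u^2*log(u) + 11*u^2 - 2)/u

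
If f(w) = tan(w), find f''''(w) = 24*tan(w)^5 + 40*tan(w)^3 + 16*tan(w)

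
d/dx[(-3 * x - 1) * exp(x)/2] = -3*x*exp(x)/2 - 2*exp(x)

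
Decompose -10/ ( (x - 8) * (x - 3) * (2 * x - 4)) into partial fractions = -5/(6*(x - 2)) + 1/(x - 3) - 1/(6*(x - 8))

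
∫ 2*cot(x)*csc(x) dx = -2*csc(x) + C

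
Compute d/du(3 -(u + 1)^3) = -3*u^2 - 6*u - 3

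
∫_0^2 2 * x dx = 4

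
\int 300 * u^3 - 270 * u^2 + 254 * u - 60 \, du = 75*u^4/(1 + E) + 75*E*u^4/(1 + E) - 90*E*u^3/(1 + E) - 90*u^3/(1 + E) + 127*u^2/(1 + E) + 127*E*u^2/(1 + E) - 60*E*u/(1 + E) - 60*u/(1 + E) + C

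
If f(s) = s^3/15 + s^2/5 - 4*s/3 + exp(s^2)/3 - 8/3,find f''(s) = 4*s^2*exp(s^2)/3 + 2*s/5 + 2*exp(s^2)/3 + 2/5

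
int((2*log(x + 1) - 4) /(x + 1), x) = (log(x + 1) - 2)^2 + C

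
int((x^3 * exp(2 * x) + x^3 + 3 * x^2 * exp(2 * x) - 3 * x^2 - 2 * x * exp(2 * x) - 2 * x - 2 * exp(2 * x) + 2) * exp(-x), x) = 2*x*(x^2 - 2)*sinh(x) + C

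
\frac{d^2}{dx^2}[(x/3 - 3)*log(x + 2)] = (x + 13)/(3*x^2 + 12*x + 12)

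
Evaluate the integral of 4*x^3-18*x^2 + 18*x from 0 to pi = (-pi^2 + 3*pi)^2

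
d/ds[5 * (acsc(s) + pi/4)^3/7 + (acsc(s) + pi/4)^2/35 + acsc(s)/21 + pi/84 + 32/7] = (-3600*acsc(s)^2 - 1800*pi*acsc(s) - 96*acsc(s) - 225*pi^2 - 80 - 24*pi)/(1680*s^2*sqrt(1 - 1/s^2))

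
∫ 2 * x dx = x^2 + C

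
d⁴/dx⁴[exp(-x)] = exp(-x)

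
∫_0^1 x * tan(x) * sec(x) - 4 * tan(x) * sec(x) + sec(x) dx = 4 - 3*sec(1)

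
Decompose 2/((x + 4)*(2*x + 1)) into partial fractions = 4/(7*(2*x + 1)) - 2/(7*(x + 4))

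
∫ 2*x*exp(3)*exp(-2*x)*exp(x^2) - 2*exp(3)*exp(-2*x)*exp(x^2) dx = exp((x - 1)^2 + 2) + C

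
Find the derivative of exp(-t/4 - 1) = -exp(-t/4 - 1)/4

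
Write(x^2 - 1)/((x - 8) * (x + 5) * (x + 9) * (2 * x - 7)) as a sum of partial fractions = -2/(85*(2*x - 7)) - 4/(85*(x + 9)) + 6/(221*(x + 5)) + 7/(221*(x - 8))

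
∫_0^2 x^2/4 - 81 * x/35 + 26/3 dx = 468/35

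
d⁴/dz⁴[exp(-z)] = exp(-z)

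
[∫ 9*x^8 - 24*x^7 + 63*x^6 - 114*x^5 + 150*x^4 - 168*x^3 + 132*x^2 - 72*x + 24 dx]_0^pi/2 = 8 + (-pi^2/4 - 2 + pi + pi^3/8)^3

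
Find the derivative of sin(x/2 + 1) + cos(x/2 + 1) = sqrt(2)*cos(x/2 + pi/4 + 1)/2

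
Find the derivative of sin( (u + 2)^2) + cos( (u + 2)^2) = -2*u*sin(u^2 + 4*u + 4) + 2*u*cos(u^2 + 4*u + 4) - 4*sin(u^2 + 4*u + 4) + 4*cos(u^2 + 4*u + 4)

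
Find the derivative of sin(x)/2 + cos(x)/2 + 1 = -sin(x)/2 + cos(x)/2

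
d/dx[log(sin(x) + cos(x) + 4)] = (-sin(x) + cos(x))/(sin(x) + cos(x) + 4)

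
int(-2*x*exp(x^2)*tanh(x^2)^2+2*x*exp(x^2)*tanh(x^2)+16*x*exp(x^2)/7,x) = (tanh(x^2) + 1/7)*exp(x^2) + C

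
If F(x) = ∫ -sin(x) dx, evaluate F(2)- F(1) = -cos(1) + cos(2)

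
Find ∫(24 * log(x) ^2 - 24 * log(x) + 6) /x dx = (2*log(x) - 1)^3 + C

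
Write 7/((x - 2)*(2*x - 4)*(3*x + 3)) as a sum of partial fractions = 7/(54*(x + 1)) - 7/(54*(x - 2)) + 7/(18*(x - 2)^2)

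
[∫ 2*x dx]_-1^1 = 0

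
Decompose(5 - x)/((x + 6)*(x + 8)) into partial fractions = -13/(2*(x + 8)) + 11/(2*(x + 6))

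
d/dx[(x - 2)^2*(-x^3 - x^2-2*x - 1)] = -5*x^4 + 12*x^3 - 6*x^2 + 6*x - 4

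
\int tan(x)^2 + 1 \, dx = tan(x) + C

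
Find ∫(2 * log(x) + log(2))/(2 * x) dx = log(x)*log(2*x)/2 + C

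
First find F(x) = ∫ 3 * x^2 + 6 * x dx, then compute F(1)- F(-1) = 2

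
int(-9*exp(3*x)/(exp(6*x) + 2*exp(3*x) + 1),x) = (2*exp(3*x) + 5)/(exp(3*x) + 1) + C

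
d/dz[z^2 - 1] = 2*z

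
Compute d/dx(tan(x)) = cos(x)^(-2)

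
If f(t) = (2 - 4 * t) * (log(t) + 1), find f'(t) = (-4*t*log(t) - 8*t + 2)/t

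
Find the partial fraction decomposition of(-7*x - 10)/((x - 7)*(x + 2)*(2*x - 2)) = 2/(27*(x + 2)) + 17/(36*(x - 1)) - 59/(108*(x - 7))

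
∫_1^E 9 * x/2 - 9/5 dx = -9/20 + 9*E*(-4 + 5*E)/20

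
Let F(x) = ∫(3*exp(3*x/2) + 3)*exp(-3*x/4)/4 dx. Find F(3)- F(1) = -exp(3/4) - exp(-9/4) + exp(-3/4) + exp(9/4)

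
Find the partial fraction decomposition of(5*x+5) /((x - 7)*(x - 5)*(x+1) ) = -5/(2*(x - 5)) + 5/(2*(x - 7))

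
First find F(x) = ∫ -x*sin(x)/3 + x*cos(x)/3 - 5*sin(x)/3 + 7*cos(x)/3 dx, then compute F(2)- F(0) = -2 + 8*cos(2)/3 + 8*sin(2)/3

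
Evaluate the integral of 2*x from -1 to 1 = 0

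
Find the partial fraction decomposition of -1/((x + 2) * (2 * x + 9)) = 2/(5*(2*x + 9)) - 1/(5*(x + 2))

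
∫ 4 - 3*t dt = -3*t^2/2 + 4*t + C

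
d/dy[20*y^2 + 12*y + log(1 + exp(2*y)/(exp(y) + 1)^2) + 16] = (80*y*exp(3*y) + 160*y*exp(2*y) + 120*y*exp(y) + 40*y + 24*exp(3*y) + 50*exp(2*y) + 36*exp(y) + 12)/(2*exp(3*y) + 4*exp(2*y) + 3*exp(y) + 1)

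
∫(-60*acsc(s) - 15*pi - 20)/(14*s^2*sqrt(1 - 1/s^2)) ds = 15*(4*acsc(s) + pi)^2/112 + 10*acsc(s)/7 + C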